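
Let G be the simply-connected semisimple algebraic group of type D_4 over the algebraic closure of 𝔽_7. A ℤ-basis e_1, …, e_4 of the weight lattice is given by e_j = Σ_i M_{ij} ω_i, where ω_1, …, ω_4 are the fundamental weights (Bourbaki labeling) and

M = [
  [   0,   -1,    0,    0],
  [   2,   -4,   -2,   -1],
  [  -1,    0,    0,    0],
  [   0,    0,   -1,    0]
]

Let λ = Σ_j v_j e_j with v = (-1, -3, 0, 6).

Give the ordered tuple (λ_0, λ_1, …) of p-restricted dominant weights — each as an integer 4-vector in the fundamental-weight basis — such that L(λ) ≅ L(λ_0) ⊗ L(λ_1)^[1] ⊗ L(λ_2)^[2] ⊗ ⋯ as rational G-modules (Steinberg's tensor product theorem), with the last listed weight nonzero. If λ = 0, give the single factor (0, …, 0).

ω-coordinates c = M·v, v = (-1, -3, 0, 6):
  c_1 = (0)·(-1) + (-1)·(-3) + (0)·(0) + (0)·(6) = 3
  c_2 = (2)·(-1) + (-4)·(-3) + (-2)·(0) + (-1)·(6) = 4
  c_3 = (-1)·(-1) + (0)·(-3) + (0)·(0) + (0)·(6) = 1
  c_4 = (0)·(-1) + (0)·(-3) + (-1)·(0) + (0)·(6) = 0
p = 7; digits c_i = Σ_j d_{ij}·7^j, 0 ≤ d_{ij} < 7:
  c_1 = 3 = 3·7^0
  c_2 = 4 = 4·7^0
  c_3 = 1 = 1·7^0
  c_4 = 0
Factor λ_0 = (3, 4, 1, 0)

((3, 4, 1, 0),)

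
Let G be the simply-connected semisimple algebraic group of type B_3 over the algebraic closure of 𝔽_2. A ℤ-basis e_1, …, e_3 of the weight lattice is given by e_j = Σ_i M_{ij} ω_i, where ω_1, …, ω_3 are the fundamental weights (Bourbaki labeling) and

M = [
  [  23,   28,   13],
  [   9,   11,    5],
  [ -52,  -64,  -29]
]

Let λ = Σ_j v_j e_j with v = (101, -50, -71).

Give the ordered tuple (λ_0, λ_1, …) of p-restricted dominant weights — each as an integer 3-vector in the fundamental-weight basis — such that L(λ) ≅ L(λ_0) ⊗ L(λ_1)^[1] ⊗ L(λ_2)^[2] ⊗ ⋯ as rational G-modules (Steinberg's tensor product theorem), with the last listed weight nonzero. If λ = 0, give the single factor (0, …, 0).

Converting to the ω-basis (c_i = row i of M dotted with v = (101, -50, -71)):
  c_1 = 23*101 + 28*-50 + 13*-71 = 0
  c_2 = 9*101 + 11*-50 + 5*-71 = 4
  c_3 = -52*101 + -64*-50 + -29*-71 = 7
Expand coordinatewise in base 2:
  c_1 = 0
  c_2 = 4 = 0·2^0 + 0·2^1 + 1·2^2
  c_3 = 7 = 1·2^0 + 1·2^1 + 1·2^2
λ_0 = (0, 0, 1)
λ_1 = (0, 0, 1)
λ_2 = (0, 1, 1)

((0, 0, 1), (0, 0, 1), (0, 1, 1))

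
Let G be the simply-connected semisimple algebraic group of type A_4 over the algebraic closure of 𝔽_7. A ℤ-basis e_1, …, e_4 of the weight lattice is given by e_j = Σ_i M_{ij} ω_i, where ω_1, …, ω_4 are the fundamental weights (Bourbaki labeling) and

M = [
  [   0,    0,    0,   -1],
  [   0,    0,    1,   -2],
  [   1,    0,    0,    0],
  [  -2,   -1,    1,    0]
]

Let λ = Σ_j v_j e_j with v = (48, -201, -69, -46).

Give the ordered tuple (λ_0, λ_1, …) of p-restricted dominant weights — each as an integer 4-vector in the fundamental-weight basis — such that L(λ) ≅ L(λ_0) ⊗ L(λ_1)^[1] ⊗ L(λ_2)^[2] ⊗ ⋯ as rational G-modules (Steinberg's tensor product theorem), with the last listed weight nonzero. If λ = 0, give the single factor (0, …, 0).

Change of basis e → ω: c = M·v where v = (48, -201, -69, -46):
  c_1 = (0)·(48) + (0)·(-201) + (0)·(-69) + (-1)·(-46) = 46
  c_2 = (0)·(48) + (0)·(-201) + (1)·(-69) + (-2)·(-46) = 23
  c_3 = (1)·(48) + (0)·(-201) + (0)·(-69) + (0)·(-46) = 48
  c_4 = (-2)·(48) + (-1)·(-201) + (1)·(-69) + (0)·(-46) = 36
p = 7; digits c_i = Σ_j d_{ij}·7^j, 0 ≤ d_{ij} < 7:
  c_1 = 46 = 4·7^0 + 6·7^1
  c_2 = 23 = 2·7^0 + 3·7^1
  c_3 = 48 = 6·7^0 + 6·7^1
  c_4 = 36 = 1·7^0 + 5·7^1
p-restricted factor λ_0 = (4, 2, 6, 1)
p-restricted factor λ_1 = (6, 3, 6, 5)

((4, 2, 6, 1), (6, 3, 6, 5))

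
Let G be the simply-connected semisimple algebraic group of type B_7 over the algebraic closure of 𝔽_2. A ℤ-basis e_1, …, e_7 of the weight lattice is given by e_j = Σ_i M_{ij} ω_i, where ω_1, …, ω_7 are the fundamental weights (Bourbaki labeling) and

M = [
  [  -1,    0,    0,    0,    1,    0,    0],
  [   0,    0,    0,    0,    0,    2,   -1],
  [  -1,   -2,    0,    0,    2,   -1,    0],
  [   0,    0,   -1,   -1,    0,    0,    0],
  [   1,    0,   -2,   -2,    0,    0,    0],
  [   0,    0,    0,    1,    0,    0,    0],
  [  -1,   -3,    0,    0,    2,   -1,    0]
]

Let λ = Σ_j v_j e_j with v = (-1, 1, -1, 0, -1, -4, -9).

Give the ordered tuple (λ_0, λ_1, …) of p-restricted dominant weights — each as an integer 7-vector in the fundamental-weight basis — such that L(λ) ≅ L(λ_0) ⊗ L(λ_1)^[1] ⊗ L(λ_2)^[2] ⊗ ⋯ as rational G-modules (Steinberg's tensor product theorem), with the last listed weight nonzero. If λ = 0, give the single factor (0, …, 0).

((0, 1, 1, 1, 1, 0, 0),)

In the fundamental-weight basis, λ has coordinates c = M·v (v = (-1, 1, -1, 0, -1, -4, -9)):
  c_1 = -1*-1 + 0*1 + 0*-1 + 0*0 + 1*-1 + 0*-4 + 0*-9 = 0
  c_2 = 0*-1 + 0*1 + 0*-1 + 0*0 + 0*-1 + 2*-4 + -1*-9 = 1
  c_3 = -1*-1 + -2*1 + 0*-1 + 0*0 + 2*-1 + -1*-4 + 0*-9 = 1
  c_4 = 0*-1 + 0*1 + -1*-1 + -1*0 + 0*-1 + 0*-4 + 0*-9 = 1
  c_5 = 1*-1 + 0*1 + -2*-1 + -2*0 + 0*-1 + 0*-4 + 0*-9 = 1
  c_6 = 0*-1 + 0*1 + 0*-1 + 1*0 + 0*-1 + 0*-4 + 0*-9 = 0
  c_7 = -1*-1 + -3*1 + 0*-1 + 0*0 + 2*-1 + -1*-4 + 0*-9 = 0
Writing each c_i in base p = 2:
  c_1 = 0
  c_2 = 1 = 1·2^0
  c_3 = 1 = 1·2^0
  c_4 = 1 = 1·2^0
  c_5 = 1 = 1·2^0
  c_6 = 0
  c_7 = 0
Factor λ_0 = (0, 1, 1, 1, 1, 0, 0)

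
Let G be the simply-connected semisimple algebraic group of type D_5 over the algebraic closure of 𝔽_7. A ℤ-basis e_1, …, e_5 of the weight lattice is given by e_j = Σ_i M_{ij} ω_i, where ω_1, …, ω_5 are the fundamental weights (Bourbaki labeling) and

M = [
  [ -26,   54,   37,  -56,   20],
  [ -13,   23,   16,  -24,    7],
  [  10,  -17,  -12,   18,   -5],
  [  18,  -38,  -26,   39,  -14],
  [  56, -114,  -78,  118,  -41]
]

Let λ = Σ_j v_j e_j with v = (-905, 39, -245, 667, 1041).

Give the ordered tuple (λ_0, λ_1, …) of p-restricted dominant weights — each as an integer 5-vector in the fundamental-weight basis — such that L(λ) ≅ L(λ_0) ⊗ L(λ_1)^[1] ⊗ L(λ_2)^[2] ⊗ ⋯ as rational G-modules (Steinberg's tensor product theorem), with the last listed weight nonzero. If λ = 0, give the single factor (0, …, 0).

In the fundamental-weight basis, λ has coordinates c = M·v (v = (-905, 39, -245, 667, 1041)):
  c_1 = (-26)·(-905) + 54·39 + (37)·(-245) + (-56)·(667) + 20·1041 = 39
  c_2 = (-13)·(-905) + 23·39 + (16)·(-245) + (-24)·(667) + 7·1041 = 21
  c_3 = (10)·(-905) + (-17)·(39) + (-12)·(-245) + 18·667 + (-5)·(1041) = 28
  c_4 = (18)·(-905) + (-38)·(39) + (-26)·(-245) + 39·667 + (-14)·(1041) = 37
  c_5 = (56)·(-905) + (-114)·(39) + (-78)·(-245) + 118·667 + (-41)·(1041) = 9
Base-7 expansion of each c_i:
  c_1 = 39 = 4·7^0 + 5·7^1
  c_2 = 21 = 0·7^0 + 3·7^1
  c_3 = 28 = 0·7^0 + 4·7^1
  c_4 = 37 = 2·7^0 + 5·7^1
  c_5 = 9 = 2·7^0 + 1·7^1
Factor λ_0 = (4, 0, 0, 2, 2)
Factor λ_1 = (5, 3, 4, 5, 1)

((4, 0, 0, 2, 2), (5, 3, 4, 5, 1))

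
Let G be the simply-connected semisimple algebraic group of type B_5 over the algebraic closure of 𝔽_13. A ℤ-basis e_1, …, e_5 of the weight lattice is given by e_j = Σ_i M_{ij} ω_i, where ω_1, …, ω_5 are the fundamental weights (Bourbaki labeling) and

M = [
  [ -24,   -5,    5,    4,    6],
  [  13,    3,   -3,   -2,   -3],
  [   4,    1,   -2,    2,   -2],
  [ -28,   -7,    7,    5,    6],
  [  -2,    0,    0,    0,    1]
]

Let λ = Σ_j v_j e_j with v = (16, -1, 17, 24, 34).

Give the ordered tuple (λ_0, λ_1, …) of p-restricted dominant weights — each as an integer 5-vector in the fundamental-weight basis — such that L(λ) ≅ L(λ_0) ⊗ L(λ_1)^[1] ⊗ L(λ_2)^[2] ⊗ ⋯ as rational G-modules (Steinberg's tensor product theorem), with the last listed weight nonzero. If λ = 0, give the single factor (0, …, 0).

Change of basis e → ω: c = M·v where v = (16, -1, 17, 24, 34):
  c_1 = -24*16 + -5*-1 + 5*17 + 4*24 + 6*34 = 6
  c_2 = 13*16 + 3*-1 + -3*17 + -2*24 + -3*34 = 4
  c_3 = 4*16 + 1*-1 + -2*17 + 2*24 + -2*34 = 9
  c_4 = -28*16 + -7*-1 + 7*17 + 5*24 + 6*34 = 2
  c_5 = -2*16 + 0*-1 + 0*17 + 0*24 + 1*34 = 2
Expand coordinatewise in base 13:
  c_1 = 6 = 6·13^0
  c_2 = 4 = 4·13^0
  c_3 = 9 = 9·13^0
  c_4 = 2 = 2·13^0
  c_5 = 2 = 2·13^0
p-restricted factor λ_0 = (6, 4, 9, 2, 2)

((6, 4, 9, 2, 2),)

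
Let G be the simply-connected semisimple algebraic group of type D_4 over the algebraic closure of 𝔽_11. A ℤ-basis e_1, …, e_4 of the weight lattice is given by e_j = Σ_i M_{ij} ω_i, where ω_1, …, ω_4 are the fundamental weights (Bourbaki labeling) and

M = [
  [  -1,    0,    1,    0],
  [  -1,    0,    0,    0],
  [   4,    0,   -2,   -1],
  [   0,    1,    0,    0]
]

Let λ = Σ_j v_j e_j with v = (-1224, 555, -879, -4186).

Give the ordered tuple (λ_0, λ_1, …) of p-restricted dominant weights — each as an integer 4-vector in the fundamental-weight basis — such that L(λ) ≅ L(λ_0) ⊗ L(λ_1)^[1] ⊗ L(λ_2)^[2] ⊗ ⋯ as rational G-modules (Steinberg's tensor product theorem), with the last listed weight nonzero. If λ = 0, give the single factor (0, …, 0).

((4, 3, 3, 5), (9, 1, 7, 6), (2, 10, 8, 4))

Compute c_i = Σ_j M_{ij} v_j with v = (-1224, 555, -879, -4186):
  c_1 = -1*-1224 + 0*555 + 1*-879 + 0*-4186 = 345
  c_2 = -1*-1224 + 0*555 + 0*-879 + 0*-4186 = 1224
  c_3 = 4*-1224 + 0*555 + -2*-879 + -1*-4186 = 1048
  c_4 = 0*-1224 + 1*555 + 0*-879 + 0*-4186 = 555
Writing each c_i in base p = 11:
  c_1 = 345 = 4·11^0 + 9·11^1 + 2·11^2
  c_2 = 1224 = 3·11^0 + 1·11^1 + 10·11^2
  c_3 = 1048 = 3·11^0 + 7·11^1 + 8·11^2
  c_4 = 555 = 5·11^0 + 6·11^1 + 4·11^2
Factor λ_0 = (4, 3, 3, 5)
Factor λ_1 = (9, 1, 7, 6)
Factor λ_2 = (2, 10, 8, 4)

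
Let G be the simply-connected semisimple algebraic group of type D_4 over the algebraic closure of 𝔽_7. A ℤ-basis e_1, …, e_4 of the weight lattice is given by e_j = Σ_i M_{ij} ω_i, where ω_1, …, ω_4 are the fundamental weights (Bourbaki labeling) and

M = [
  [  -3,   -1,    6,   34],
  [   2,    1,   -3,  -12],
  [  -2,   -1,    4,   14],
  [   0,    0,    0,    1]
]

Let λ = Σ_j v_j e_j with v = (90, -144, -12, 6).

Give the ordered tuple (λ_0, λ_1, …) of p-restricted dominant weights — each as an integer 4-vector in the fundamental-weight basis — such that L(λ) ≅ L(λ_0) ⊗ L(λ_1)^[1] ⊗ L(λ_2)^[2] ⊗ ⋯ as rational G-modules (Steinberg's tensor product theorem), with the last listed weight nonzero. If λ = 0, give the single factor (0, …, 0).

((6, 0, 0, 6),)

ω-coordinates c = M·v, v = (90, -144, -12, 6):
  c_1 = -3*90 + -1*-144 + 6*-12 + 34*6 = 6
  c_2 = 2*90 + 1*-144 + -3*-12 + -12*6 = 0
  c_3 = -2*90 + -1*-144 + 4*-12 + 14*6 = 0
  c_4 = 0*90 + 0*-144 + 0*-12 + 1*6 = 6
Expand coordinatewise in base 7:
  c_1 = 6 = 6·7^0
  c_2 = 0
  c_3 = 0
  c_4 = 6 = 6·7^0
λ_0 = (6, 0, 0, 6)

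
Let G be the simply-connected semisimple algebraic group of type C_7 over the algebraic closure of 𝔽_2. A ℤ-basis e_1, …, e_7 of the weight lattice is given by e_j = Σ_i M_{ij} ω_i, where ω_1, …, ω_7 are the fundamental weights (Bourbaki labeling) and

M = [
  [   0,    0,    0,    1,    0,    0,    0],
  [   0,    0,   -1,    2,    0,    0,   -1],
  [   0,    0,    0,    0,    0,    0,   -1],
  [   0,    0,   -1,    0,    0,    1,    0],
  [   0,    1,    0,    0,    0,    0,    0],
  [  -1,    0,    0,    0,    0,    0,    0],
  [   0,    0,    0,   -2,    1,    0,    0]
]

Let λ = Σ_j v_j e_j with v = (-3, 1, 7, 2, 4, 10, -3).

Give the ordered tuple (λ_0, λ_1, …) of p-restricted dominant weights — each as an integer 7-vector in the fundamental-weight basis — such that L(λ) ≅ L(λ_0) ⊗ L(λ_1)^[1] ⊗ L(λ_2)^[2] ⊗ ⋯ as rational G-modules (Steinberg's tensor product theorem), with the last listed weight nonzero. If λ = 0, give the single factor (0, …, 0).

Compute c_i = Σ_j M_{ij} v_j with v = (-3, 1, 7, 2, 4, 10, -3):
  c_1 = (0)·(-3) + (0)·(1) + (0)·(7) + (1)·(2) + (0)·(4) + (0)·(10) + (0)·(-3) = 2
  c_2 = (0)·(-3) + (0)·(1) + (-1)·(7) + (2)·(2) + (0)·(4) + (0)·(10) + (-1)·(-3) = 0
  c_3 = (0)·(-3) + (0)·(1) + (0)·(7) + (0)·(2) + (0)·(4) + (0)·(10) + (-1)·(-3) = 3
  c_4 = (0)·(-3) + (0)·(1) + (-1)·(7) + (0)·(2) + (0)·(4) + (1)·(10) + (0)·(-3) = 3
  c_5 = (0)·(-3) + (1)·(1) + (0)·(7) + (0)·(2) + (0)·(4) + (0)·(10) + (0)·(-3) = 1
  c_6 = (-1)·(-3) + (0)·(1) + (0)·(7) + (0)·(2) + (0)·(4) + (0)·(10) + (0)·(-3) = 3
  c_7 = (0)·(-3) + (0)·(1) + (0)·(7) + (-2)·(2) + (1)·(4) + (0)·(10) + (0)·(-3) = 0
Base-2 expansion of each c_i:
  c_1 = 2 = 0·2^0 + 1·2^1
  c_2 = 0
  c_3 = 3 = 1·2^0 + 1·2^1
  c_4 = 3 = 1·2^0 + 1·2^1
  c_5 = 1 = 1·2^0
  c_6 = 3 = 1·2^0 + 1·2^1
  c_7 = 0
Factor λ_0 = (0, 0, 1, 1, 1, 1, 0)
Factor λ_1 = (1, 0, 1, 1, 0, 1, 0)

((0, 0, 1, 1, 1, 1, 0), (1, 0, 1, 1, 0, 1, 0))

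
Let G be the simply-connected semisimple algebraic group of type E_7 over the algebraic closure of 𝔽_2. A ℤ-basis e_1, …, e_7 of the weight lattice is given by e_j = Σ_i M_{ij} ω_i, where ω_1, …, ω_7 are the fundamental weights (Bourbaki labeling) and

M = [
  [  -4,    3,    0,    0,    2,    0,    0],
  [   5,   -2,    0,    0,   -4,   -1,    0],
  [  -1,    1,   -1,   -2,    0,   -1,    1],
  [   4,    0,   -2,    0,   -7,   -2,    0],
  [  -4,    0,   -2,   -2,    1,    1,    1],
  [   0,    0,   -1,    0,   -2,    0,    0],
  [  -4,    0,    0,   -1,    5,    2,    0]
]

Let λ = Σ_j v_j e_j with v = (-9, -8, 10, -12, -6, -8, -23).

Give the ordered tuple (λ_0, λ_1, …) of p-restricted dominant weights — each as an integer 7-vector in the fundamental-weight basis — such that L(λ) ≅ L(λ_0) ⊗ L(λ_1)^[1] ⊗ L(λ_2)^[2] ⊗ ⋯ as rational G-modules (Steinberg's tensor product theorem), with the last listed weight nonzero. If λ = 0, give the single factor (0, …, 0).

Converting to the ω-basis (c_i = row i of M dotted with v = (-9, -8, 10, -12, -6, -8, -23)):
  c_1 = (-4)·(-9) + (3)·(-8) + 0·10 + (0)·(-12) + (2)·(-6) + (0)·(-8) + (0)·(-23) = 0
  c_2 = (5)·(-9) + (-2)·(-8) + 0·10 + (0)·(-12) + (-4)·(-6) + (-1)·(-8) + (0)·(-23) = 3
  c_3 = (-1)·(-9) + (1)·(-8) + (-1)·(10) + (-2)·(-12) + (0)·(-6) + (-1)·(-8) + (1)·(-23) = 0
  c_4 = (4)·(-9) + (0)·(-8) + (-2)·(10) + (0)·(-12) + (-7)·(-6) + (-2)·(-8) + (0)·(-23) = 2
  c_5 = (-4)·(-9) + (0)·(-8) + (-2)·(10) + (-2)·(-12) + (1)·(-6) + (1)·(-8) + (1)·(-23) = 3
  c_6 = (0)·(-9) + (0)·(-8) + (-1)·(10) + (0)·(-12) + (-2)·(-6) + (0)·(-8) + (0)·(-23) = 2
  c_7 = (-4)·(-9) + (0)·(-8) + 0·10 + (-1)·(-12) + (5)·(-6) + (2)·(-8) + (0)·(-23) = 2
Writing each c_i in base p = 2:
  c_1 = 0
  c_2 = 3 = 1·2^0 + 1·2^1
  c_3 = 0
  c_4 = 2 = 0·2^0 + 1·2^1
  c_5 = 3 = 1·2^0 + 1·2^1
  c_6 = 2 = 0·2^0 + 1·2^1
  c_7 = 2 = 0·2^0 + 1·2^1
Factor λ_0 = (0, 1, 0, 0, 1, 0, 0)
Factor λ_1 = (0, 1, 0, 1, 1, 1, 1)

((0, 1, 0, 0, 1, 0, 0), (0, 1, 0, 1, 1, 1, 1))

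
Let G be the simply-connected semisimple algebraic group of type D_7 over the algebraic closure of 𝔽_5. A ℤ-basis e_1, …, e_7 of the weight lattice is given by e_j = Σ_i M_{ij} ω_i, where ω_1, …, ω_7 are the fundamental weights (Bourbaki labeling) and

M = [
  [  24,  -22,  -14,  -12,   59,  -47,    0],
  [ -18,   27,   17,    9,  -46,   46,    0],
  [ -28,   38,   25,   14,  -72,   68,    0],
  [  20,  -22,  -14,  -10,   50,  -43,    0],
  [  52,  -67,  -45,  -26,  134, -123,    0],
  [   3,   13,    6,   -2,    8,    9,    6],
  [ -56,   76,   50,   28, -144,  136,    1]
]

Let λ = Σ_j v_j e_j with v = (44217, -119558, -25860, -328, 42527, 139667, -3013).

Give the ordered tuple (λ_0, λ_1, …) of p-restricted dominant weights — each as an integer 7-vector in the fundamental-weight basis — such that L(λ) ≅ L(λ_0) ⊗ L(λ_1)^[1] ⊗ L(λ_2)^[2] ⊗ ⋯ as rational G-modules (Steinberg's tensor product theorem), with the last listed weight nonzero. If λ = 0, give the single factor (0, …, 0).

((4, 1, 0, 0, 0, 4, 2), (0, 4, 3, 1, 0, 1, 3), (3, 0, 1, 4, 4, 1, 2), (2, 0, 4, 4, 1, 4, 4), (3, 3, 4, 0, 2, 4, 4))

ω-coordinates c = M·v, v = (44217, -119558, -25860, -328, 42527, 139667, -3013):
  c_1 = 24·44217 + (-22)·(-119558) + (-14)·(-25860) + (-12)·(-328) + 59·42527 + (-47)·(139667) + (0)·(-3013) = 2204
  c_2 = (-18)·(44217) + (27)·(-119558) + (17)·(-25860) + (9)·(-328) + (-46)·(42527) + 46·139667 + (0)·(-3013) = 1896
  c_3 = (-28)·(44217) + (38)·(-119558) + (25)·(-25860) + (14)·(-328) + (-72)·(42527) + 68·139667 + (0)·(-3013) = 3040
  c_4 = 20·44217 + (-22)·(-119558) + (-14)·(-25860) + (-10)·(-328) + 50·42527 + (-43)·(139667) + (0)·(-3013) = 605
  c_5 = 52·44217 + (-67)·(-119558) + (-45)·(-25860) + (-26)·(-328) + 134·42527 + (-123)·(139667) + (0)·(-3013) = 1475
  c_6 = 3·44217 + (13)·(-119558) + (6)·(-25860) + (-2)·(-328) + 8·42527 + 9·139667 + (6)·(-3013) = 3034
  c_7 = (-56)·(44217) + (76)·(-119558) + (50)·(-25860) + (28)·(-328) + (-144)·(42527) + 136·139667 + (1)·(-3013) = 3067
Expand coordinatewise in base 5:
  c_1 = 2204 = 4·5^0 + 0·5^1 + 3·5^2 + 2·5^3 + 3·5^4
  c_2 = 1896 = 1·5^0 + 4·5^1 + 0·5^2 + 0·5^3 + 3·5^4
  c_3 = 3040 = 0·5^0 + 3·5^1 + 1·5^2 + 4·5^3 + 4·5^4
  c_4 = 605 = 0·5^0 + 1·5^1 + 4·5^2 + 4·5^3
  c_5 = 1475 = 0·5^0 + 0·5^1 + 4·5^2 + 1·5^3 + 2·5^4
  c_6 = 3034 = 4·5^0 + 1·5^1 + 1·5^2 + 4·5^3 + 4·5^4
  c_7 = 3067 = 2·5^0 + 3·5^1 + 2·5^2 + 4·5^3 + 4·5^4
p-restricted factor λ_0 = (4, 1, 0, 0, 0, 4, 2)
p-restricted factor λ_1 = (0, 4, 3, 1, 0, 1, 3)
p-restricted factor λ_2 = (3, 0, 1, 4, 4, 1, 2)
p-restricted factor λ_3 = (2, 0, 4, 4, 1, 4, 4)
p-restricted factor λ_4 = (3, 3, 4, 0, 2, 4, 4)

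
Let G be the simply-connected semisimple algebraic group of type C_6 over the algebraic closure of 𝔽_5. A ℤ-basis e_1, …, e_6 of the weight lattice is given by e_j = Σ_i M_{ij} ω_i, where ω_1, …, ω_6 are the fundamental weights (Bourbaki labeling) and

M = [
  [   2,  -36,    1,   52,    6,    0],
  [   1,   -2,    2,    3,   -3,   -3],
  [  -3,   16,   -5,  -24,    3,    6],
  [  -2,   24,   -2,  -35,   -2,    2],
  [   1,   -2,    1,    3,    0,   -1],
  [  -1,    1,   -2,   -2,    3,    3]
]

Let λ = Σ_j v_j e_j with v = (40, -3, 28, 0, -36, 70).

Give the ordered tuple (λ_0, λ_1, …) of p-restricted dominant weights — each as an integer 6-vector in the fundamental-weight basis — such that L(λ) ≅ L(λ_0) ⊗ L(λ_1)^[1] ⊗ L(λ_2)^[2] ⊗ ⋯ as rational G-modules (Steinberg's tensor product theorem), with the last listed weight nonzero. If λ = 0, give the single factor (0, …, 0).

((0, 0, 4, 4, 4, 3),)

Converting to the ω-basis (c_i = row i of M dotted with v = (40, -3, 28, 0, -36, 70)):
  c_1 = 2*40 + -36*-3 + 1*28 + 52*0 + 6*-36 + 0*70 = 0
  c_2 = 1*40 + -2*-3 + 2*28 + 3*0 + -3*-36 + -3*70 = 0
  c_3 = -3*40 + 16*-3 + -5*28 + -24*0 + 3*-36 + 6*70 = 4
  c_4 = -2*40 + 24*-3 + -2*28 + -35*0 + -2*-36 + 2*70 = 4
  c_5 = 1*40 + -2*-3 + 1*28 + 3*0 + 0*-36 + -1*70 = 4
  c_6 = -1*40 + 1*-3 + -2*28 + -2*0 + 3*-36 + 3*70 = 3
Expand coordinatewise in base 5:
  c_1 = 0
  c_2 = 0
  c_3 = 4 = 4·5^0
  c_4 = 4 = 4·5^0
  c_5 = 4 = 4·5^0
  c_6 = 3 = 3·5^0
p-restricted factor λ_0 = (0, 0, 4, 4, 4, 3)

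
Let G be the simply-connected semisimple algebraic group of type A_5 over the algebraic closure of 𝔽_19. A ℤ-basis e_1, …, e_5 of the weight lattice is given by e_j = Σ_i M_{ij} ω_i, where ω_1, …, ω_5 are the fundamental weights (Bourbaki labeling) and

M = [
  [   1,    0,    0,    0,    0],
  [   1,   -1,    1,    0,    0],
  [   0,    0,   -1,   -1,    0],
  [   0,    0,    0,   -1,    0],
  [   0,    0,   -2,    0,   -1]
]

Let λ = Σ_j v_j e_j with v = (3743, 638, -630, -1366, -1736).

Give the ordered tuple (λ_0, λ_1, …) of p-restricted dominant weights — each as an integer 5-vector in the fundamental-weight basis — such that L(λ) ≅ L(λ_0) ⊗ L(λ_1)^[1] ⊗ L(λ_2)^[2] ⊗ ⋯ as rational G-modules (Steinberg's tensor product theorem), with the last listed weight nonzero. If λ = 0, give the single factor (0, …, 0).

Converting to the ω-basis (c_i = row i of M dotted with v = (3743, 638, -630, -1366, -1736)):
  c_1 = 1*3743 + 0*638 + 0*-630 + 0*-1366 + 0*-1736 = 3743
  c_2 = 1*3743 + -1*638 + 1*-630 + 0*-1366 + 0*-1736 = 2475
  c_3 = 0*3743 + 0*638 + -1*-630 + -1*-1366 + 0*-1736 = 1996
  c_4 = 0*3743 + 0*638 + 0*-630 + -1*-1366 + 0*-1736 = 1366
  c_5 = 0*3743 + 0*638 + -2*-630 + 0*-1366 + -1*-1736 = 2996
Writing each c_i in base p = 19:
  c_1 = 3743 = 0·19^0 + 7·19^1 + 10·19^2
  c_2 = 2475 = 5·19^0 + 16·19^1 + 6·19^2
  c_3 = 1996 = 1·19^0 + 10·19^1 + 5·19^2
  c_4 = 1366 = 17·19^0 + 14·19^1 + 3·19^2
  c_5 = 2996 = 13·19^0 + 5·19^1 + 8·19^2
p-restricted factor λ_0 = (0, 5, 1, 17, 13)
p-restricted factor λ_1 = (7, 16, 10, 14, 5)
p-restricted factor λ_2 = (10, 6, 5, 3, 8)

((0, 5, 1, 17, 13), (7, 16, 10, 14, 5), (10, 6, 5, 3, 8))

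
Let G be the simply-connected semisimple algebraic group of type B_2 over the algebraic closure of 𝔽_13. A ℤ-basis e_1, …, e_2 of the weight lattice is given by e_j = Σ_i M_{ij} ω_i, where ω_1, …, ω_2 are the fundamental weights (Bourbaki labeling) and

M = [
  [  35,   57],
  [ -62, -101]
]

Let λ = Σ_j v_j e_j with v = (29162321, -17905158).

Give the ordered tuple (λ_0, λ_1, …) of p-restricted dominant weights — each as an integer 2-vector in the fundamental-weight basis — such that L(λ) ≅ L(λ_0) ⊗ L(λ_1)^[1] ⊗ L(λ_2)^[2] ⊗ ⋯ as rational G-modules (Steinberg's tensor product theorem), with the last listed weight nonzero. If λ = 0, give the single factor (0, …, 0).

((12, 11), (1, 9), (9, 6), (0, 6), (3, 12))

Change of basis e → ω: c = M·v where v = (29162321, -17905158):
  c_1 = 35·29162321 + (57)·(-17905158) = 87229
  c_2 = (-62)·(29162321) + (-101)·(-17905158) = 357056
p = 13; digits c_i = Σ_j d_{ij}·13^j, 0 ≤ d_{ij} < 13:
  c_1 = 87229 = 12·13^0 + 1·13^1 + 9·13^2 + 0·13^3 + 3·13^4
  c_2 = 357056 = 11·13^0 + 9·13^1 + 6·13^2 + 6·13^3 + 12·13^4
p-restricted factor λ_0 = (12, 11)
p-restricted factor λ_1 = (1, 9)
p-restricted factor λ_2 = (9, 6)
p-restricted factor λ_3 = (0, 6)
p-restricted factor λ_4 = (3, 12)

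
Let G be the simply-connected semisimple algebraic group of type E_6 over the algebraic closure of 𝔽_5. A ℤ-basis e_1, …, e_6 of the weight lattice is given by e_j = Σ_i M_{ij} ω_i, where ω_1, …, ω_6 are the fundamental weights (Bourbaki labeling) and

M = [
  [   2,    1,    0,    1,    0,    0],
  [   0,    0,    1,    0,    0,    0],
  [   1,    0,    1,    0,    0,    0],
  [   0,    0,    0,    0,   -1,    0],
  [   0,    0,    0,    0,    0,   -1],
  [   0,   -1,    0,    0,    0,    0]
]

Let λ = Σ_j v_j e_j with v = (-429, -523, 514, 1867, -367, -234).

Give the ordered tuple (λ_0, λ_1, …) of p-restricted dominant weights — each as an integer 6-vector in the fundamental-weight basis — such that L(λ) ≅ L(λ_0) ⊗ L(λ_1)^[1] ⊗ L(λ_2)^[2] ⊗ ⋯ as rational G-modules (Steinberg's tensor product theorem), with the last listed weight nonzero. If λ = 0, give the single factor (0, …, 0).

In the fundamental-weight basis, λ has coordinates c = M·v (v = (-429, -523, 514, 1867, -367, -234)):
  c_1 = (2)·(-429) + (1)·(-523) + (0)·(514) + (1)·(1867) + (0)·(-367) + (0)·(-234) = 486
  c_2 = (0)·(-429) + (0)·(-523) + (1)·(514) + (0)·(1867) + (0)·(-367) + (0)·(-234) = 514
  c_3 = (1)·(-429) + (0)·(-523) + (1)·(514) + (0)·(1867) + (0)·(-367) + (0)·(-234) = 85
  c_4 = (0)·(-429) + (0)·(-523) + (0)·(514) + (0)·(1867) + (-1)·(-367) + (0)·(-234) = 367
  c_5 = (0)·(-429) + (0)·(-523) + (0)·(514) + (0)·(1867) + (0)·(-367) + (-1)·(-234) = 234
  c_6 = (0)·(-429) + (-1)·(-523) + (0)·(514) + (0)·(1867) + (0)·(-367) + (0)·(-234) = 523
Expand coordinatewise in base 5:
  c_1 = 486 = 1·5^0 + 2·5^1 + 4·5^2 + 3·5^3
  c_2 = 514 = 4·5^0 + 2·5^1 + 0·5^2 + 4·5^3
  c_3 = 85 = 0·5^0 + 2·5^1 + 3·5^2
  c_4 = 367 = 2·5^0 + 3·5^1 + 4·5^2 + 2·5^3
  c_5 = 234 = 4·5^0 + 1·5^1 + 4·5^2 + 1·5^3
  c_6 = 523 = 3·5^0 + 4·5^1 + 0·5^2 + 4·5^3
p-restricted factor λ_0 = (1, 4, 0, 2, 4, 3)
p-restricted factor λ_1 = (2, 2, 2, 3, 1, 4)
p-restricted factor λ_2 = (4, 0, 3, 4, 4, 0)
p-restricted factor λ_3 = (3, 4, 0, 2, 1, 4)

((1, 4, 0, 2, 4, 3), (2, 2, 2, 3, 1, 4), (4, 0, 3, 4, 4, 0), (3, 4, 0, 2, 1, 4))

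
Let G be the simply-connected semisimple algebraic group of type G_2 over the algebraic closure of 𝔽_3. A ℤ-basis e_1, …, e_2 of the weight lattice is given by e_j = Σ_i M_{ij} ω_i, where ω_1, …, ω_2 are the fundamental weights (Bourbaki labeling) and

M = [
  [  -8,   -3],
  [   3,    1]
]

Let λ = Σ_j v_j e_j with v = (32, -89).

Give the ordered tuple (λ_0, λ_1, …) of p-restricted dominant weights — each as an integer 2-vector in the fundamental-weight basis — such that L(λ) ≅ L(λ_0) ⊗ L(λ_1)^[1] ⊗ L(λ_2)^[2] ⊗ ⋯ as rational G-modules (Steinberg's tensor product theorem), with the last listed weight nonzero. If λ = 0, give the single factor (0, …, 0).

((2, 1), (0, 2), (1, 0))

Change of basis e → ω: c = M·v where v = (32, -89):
  c_1 = (-8)·(32) + (-3)·(-89) = 11
  c_2 = (3)·(32) + (1)·(-89) = 7
Writing each c_i in base p = 3:
  c_1 = 11 = 2·3^0 + 0·3^1 + 1·3^2
  c_2 = 7 = 1·3^0 + 2·3^1
λ_0 = (2, 1)
λ_1 = (0, 2)
λ_2 = (1, 0)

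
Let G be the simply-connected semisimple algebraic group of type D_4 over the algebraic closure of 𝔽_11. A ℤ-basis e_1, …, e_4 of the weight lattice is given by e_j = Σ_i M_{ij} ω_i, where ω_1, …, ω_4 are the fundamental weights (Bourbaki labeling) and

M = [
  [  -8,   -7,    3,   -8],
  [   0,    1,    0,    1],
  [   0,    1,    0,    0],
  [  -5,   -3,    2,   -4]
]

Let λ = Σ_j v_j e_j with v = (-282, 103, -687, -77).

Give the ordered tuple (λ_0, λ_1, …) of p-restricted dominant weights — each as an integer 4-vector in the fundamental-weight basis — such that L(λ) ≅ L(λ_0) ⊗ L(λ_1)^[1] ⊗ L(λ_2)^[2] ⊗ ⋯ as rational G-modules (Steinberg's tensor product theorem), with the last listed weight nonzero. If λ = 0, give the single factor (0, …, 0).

Compute c_i = Σ_j M_{ij} v_j with v = (-282, 103, -687, -77):
  c_1 = -8*-282 + -7*103 + 3*-687 + -8*-77 = 90
  c_2 = 0*-282 + 1*103 + 0*-687 + 1*-77 = 26
  c_3 = 0*-282 + 1*103 + 0*-687 + 0*-77 = 103
  c_4 = -5*-282 + -3*103 + 2*-687 + -4*-77 = 35
Expand coordinatewise in base 11:
  c_1 = 90 = 2·11^0 + 8·11^1
  c_2 = 26 = 4·11^0 + 2·11^1
  c_3 = 103 = 4·11^0 + 9·11^1
  c_4 = 35 = 2·11^0 + 3·11^1
p-restricted factor λ_0 = (2, 4, 4, 2)
p-restricted factor λ_1 = (8, 2, 9, 3)

((2, 4, 4, 2), (8, 2, 9, 3))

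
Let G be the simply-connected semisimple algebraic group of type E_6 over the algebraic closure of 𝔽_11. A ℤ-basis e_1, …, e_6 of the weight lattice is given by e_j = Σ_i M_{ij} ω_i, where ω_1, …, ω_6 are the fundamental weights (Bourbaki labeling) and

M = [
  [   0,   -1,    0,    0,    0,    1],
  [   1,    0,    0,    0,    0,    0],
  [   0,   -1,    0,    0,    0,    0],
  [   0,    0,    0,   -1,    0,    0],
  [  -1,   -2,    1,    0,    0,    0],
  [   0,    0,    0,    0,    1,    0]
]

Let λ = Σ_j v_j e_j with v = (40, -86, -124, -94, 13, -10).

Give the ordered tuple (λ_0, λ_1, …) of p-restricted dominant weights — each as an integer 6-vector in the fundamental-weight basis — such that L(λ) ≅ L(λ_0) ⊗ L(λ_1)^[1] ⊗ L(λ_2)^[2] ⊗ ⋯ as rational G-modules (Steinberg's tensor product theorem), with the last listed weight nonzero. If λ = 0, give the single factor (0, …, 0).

Compute c_i = Σ_j M_{ij} v_j with v = (40, -86, -124, -94, 13, -10):
  c_1 = 0·40 + (-1)·(-86) + (0)·(-124) + (0)·(-94) + 0·13 + (1)·(-10) = 76
  c_2 = 1·40 + (0)·(-86) + (0)·(-124) + (0)·(-94) + 0·13 + (0)·(-10) = 40
  c_3 = 0·40 + (-1)·(-86) + (0)·(-124) + (0)·(-94) + 0·13 + (0)·(-10) = 86
  c_4 = 0·40 + (0)·(-86) + (0)·(-124) + (-1)·(-94) + 0·13 + (0)·(-10) = 94
  c_5 = (-1)·(40) + (-2)·(-86) + (1)·(-124) + (0)·(-94) + 0·13 + (0)·(-10) = 8
  c_6 = 0·40 + (0)·(-86) + (0)·(-124) + (0)·(-94) + 1·13 + (0)·(-10) = 13
p = 11; digits c_i = Σ_j d_{ij}·11^j, 0 ≤ d_{ij} < 11:
  c_1 = 76 = 10·11^0 + 6·11^1
  c_2 = 40 = 7·11^0 + 3·11^1
  c_3 = 86 = 9·11^0 + 7·11^1
  c_4 = 94 = 6·11^0 + 8·11^1
  c_5 = 8 = 8·11^0
  c_6 = 13 = 2·11^0 + 1·11^1
Factor λ_0 = (10, 7, 9, 6, 8, 2)
Factor λ_1 = (6, 3, 7, 8, 0, 1)

((10, 7, 9, 6, 8, 2), (6, 3, 7, 8, 0, 1))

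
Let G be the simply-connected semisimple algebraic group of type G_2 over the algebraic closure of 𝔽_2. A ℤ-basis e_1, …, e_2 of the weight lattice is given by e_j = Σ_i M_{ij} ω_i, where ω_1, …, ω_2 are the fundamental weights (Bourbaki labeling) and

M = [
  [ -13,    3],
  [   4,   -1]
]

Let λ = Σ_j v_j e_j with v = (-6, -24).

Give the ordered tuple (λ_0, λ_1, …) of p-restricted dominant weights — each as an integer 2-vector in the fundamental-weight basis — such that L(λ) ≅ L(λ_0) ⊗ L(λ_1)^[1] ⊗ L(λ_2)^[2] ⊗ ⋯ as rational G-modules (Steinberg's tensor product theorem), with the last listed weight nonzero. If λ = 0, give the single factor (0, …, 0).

((0, 0), (1, 0), (1, 0))

Compute c_i = Σ_j M_{ij} v_j with v = (-6, -24):
  c_1 = (-13)·(-6) + (3)·(-24) = 6
  c_2 = (4)·(-6) + (-1)·(-24) = 0
Expand coordinatewise in base 2:
  c_1 = 6 = 0·2^0 + 1·2^1 + 1·2^2
  c_2 = 0
λ_0 = (0, 0)
λ_1 = (1, 0)
λ_2 = (1, 0)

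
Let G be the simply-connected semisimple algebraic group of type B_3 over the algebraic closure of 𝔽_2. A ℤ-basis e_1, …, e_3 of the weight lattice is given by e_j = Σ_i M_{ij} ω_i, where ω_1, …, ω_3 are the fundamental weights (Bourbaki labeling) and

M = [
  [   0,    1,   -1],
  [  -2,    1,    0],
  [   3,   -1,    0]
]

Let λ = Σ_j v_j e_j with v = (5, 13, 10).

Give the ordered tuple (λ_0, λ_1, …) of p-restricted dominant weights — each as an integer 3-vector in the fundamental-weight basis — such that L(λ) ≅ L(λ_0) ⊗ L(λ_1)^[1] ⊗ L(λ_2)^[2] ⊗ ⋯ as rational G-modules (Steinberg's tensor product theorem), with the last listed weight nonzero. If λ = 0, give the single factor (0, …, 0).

Compute c_i = Σ_j M_{ij} v_j with v = (5, 13, 10):
  c_1 = (0)·(5) + (1)·(13) + (-1)·(10) = 3
  c_2 = (-2)·(5) + (1)·(13) + (0)·(10) = 3
  c_3 = (3)·(5) + (-1)·(13) + (0)·(10) = 2
p = 2; digits c_i = Σ_j d_{ij}·2^j, 0 ≤ d_{ij} < 2:
  c_1 = 3 = 1·2^0 + 1·2^1
  c_2 = 3 = 1·2^0 + 1·2^1
  c_3 = 2 = 0·2^0 + 1·2^1
λ_0 = (1, 1, 0)
λ_1 = (1, 1, 1)

((1, 1, 0), (1, 1, 1))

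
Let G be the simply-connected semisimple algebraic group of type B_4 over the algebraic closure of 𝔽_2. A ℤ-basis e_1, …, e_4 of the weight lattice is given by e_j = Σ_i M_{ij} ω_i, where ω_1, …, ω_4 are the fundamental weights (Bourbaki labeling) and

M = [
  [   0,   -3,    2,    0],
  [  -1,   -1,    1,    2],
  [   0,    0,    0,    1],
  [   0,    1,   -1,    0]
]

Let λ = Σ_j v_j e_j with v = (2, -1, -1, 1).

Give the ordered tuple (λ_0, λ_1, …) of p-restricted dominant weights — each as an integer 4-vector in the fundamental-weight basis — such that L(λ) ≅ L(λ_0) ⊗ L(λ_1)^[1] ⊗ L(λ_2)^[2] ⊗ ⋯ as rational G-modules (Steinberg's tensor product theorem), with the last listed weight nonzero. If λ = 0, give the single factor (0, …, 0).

ω-coordinates c = M·v, v = (2, -1, -1, 1):
  c_1 = (0)·(2) + (-3)·(-1) + (2)·(-1) + (0)·(1) = 1
  c_2 = (-1)·(2) + (-1)·(-1) + (1)·(-1) + (2)·(1) = 0
  c_3 = (0)·(2) + (0)·(-1) + (0)·(-1) + (1)·(1) = 1
  c_4 = (0)·(2) + (1)·(-1) + (-1)·(-1) + (0)·(1) = 0
Expand coordinatewise in base 2:
  c_1 = 1 = 1·2^0
  c_2 = 0
  c_3 = 1 = 1·2^0
  c_4 = 0
Factor λ_0 = (1, 0, 1, 0)

((1, 0, 1, 0),)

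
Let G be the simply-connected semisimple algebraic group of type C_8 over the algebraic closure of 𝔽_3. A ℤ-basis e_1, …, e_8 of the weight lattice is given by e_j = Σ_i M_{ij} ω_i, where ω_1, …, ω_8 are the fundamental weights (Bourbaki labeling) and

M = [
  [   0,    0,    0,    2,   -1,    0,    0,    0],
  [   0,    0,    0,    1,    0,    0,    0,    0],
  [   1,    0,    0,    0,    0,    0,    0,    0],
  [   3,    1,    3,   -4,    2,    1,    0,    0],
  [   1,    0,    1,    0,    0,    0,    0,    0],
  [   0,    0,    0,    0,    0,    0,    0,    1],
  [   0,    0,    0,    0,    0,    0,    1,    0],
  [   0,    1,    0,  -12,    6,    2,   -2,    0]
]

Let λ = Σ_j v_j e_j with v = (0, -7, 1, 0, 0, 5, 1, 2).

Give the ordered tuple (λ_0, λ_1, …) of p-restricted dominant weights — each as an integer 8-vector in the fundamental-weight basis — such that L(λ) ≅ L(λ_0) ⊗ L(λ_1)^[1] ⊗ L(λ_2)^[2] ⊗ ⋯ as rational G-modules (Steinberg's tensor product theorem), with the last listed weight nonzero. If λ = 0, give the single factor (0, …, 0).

Compute c_i = Σ_j M_{ij} v_j with v = (0, -7, 1, 0, 0, 5, 1, 2):
  c_1 = 0·0 + (0)·(-7) + 0·1 + 2·0 + (-1)·(0) + 0·5 + 0·1 + 0·2 = 0
  c_2 = 0·0 + (0)·(-7) + 0·1 + 1·0 + 0·0 + 0·5 + 0·1 + 0·2 = 0
  c_3 = 1·0 + (0)·(-7) + 0·1 + 0·0 + 0·0 + 0·5 + 0·1 + 0·2 = 0
  c_4 = 3·0 + (1)·(-7) + 3·1 + (-4)·(0) + 2·0 + 1·5 + 0·1 + 0·2 = 1
  c_5 = 1·0 + (0)·(-7) + 1·1 + 0·0 + 0·0 + 0·5 + 0·1 + 0·2 = 1
  c_6 = 0·0 + (0)·(-7) + 0·1 + 0·0 + 0·0 + 0·5 + 0·1 + 1·2 = 2
  c_7 = 0·0 + (0)·(-7) + 0·1 + 0·0 + 0·0 + 0·5 + 1·1 + 0·2 = 1
  c_8 = 0·0 + (1)·(-7) + 0·1 + (-12)·(0) + 6·0 + 2·5 + (-2)·(1) + 0·2 = 1
Writing each c_i in base p = 3:
  c_1 = 0
  c_2 = 0
  c_3 = 0
  c_4 = 1 = 1·3^0
  c_5 = 1 = 1·3^0
  c_6 = 2 = 2·3^0
  c_7 = 1 = 1·3^0
  c_8 = 1 = 1·3^0
p-restricted factor λ_0 = (0, 0, 0, 1, 1, 2, 1, 1)

((0, 0, 0, 1, 1, 2, 1, 1),)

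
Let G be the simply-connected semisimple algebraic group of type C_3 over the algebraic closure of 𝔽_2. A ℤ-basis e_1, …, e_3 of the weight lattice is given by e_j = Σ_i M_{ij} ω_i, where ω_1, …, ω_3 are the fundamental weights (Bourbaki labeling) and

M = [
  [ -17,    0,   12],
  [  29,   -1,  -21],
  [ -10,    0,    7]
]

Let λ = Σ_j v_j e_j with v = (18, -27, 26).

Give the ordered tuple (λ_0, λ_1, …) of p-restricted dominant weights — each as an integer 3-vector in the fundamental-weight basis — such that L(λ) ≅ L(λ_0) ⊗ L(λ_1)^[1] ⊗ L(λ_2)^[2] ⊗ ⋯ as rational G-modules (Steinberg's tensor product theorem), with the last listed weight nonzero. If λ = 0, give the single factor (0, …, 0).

((0, 1, 0), (1, 1, 1), (1, 0, 0))

Compute c_i = Σ_j M_{ij} v_j with v = (18, -27, 26):
  c_1 = (-17)·(18) + (0)·(-27) + 12·26 = 6
  c_2 = 29·18 + (-1)·(-27) + (-21)·(26) = 3
  c_3 = (-10)·(18) + (0)·(-27) + 7·26 = 2
Expand coordinatewise in base 2:
  c_1 = 6 = 0·2^0 + 1·2^1 + 1·2^2
  c_2 = 3 = 1·2^0 + 1·2^1
  c_3 = 2 = 0·2^0 + 1·2^1
p-restricted factor λ_0 = (0, 1, 0)
p-restricted factor λ_1 = (1, 1, 1)
p-restricted factor λ_2 = (1, 0, 0)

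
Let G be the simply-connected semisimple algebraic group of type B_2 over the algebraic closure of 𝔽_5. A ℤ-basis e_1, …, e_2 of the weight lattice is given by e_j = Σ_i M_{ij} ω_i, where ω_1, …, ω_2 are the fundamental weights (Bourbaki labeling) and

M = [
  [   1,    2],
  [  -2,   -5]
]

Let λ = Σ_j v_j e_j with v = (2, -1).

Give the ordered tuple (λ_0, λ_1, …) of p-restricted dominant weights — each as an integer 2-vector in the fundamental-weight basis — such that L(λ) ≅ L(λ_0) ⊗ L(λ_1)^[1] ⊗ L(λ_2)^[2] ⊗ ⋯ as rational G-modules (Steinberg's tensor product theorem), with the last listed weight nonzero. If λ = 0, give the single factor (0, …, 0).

((0, 1),)

Compute c_i = Σ_j M_{ij} v_j with v = (2, -1):
  c_1 = (1)·(2) + (2)·(-1) = 0
  c_2 = (-2)·(2) + (-5)·(-1) = 1
Expand coordinatewise in base 5:
  c_1 = 0
  c_2 = 1 = 1·5^0
Factor λ_0 = (0, 1)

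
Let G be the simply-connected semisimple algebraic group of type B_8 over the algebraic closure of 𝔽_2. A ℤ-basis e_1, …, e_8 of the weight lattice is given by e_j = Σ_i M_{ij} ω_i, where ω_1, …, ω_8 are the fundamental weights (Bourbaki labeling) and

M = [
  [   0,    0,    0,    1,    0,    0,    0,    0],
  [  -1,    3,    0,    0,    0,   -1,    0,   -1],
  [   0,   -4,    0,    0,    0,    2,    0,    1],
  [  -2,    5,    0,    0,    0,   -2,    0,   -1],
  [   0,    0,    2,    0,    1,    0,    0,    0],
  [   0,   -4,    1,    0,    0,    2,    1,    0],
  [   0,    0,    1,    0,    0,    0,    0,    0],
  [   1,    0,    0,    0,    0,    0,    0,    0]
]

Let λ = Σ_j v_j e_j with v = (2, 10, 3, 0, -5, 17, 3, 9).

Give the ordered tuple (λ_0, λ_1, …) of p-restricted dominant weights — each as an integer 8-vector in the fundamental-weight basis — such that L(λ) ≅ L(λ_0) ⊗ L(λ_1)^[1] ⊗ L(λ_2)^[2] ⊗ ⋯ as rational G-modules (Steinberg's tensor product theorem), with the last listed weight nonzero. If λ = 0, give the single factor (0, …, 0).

((0, 0, 1, 1, 1, 0, 1, 0), (0, 1, 1, 1, 0, 0, 1, 1))

Change of basis e → ω: c = M·v where v = (2, 10, 3, 0, -5, 17, 3, 9):
  c_1 = 0*2 + 0*10 + 0*3 + 1*0 + 0*-5 + 0*17 + 0*3 + 0*9 = 0
  c_2 = -1*2 + 3*10 + 0*3 + 0*0 + 0*-5 + -1*17 + 0*3 + -1*9 = 2
  c_3 = 0*2 + -4*10 + 0*3 + 0*0 + 0*-5 + 2*17 + 0*3 + 1*9 = 3
  c_4 = -2*2 + 5*10 + 0*3 + 0*0 + 0*-5 + -2*17 + 0*3 + -1*9 = 3
  c_5 = 0*2 + 0*10 + 2*3 + 0*0 + 1*-5 + 0*17 + 0*3 + 0*9 = 1
  c_6 = 0*2 + -4*10 + 1*3 + 0*0 + 0*-5 + 2*17 + 1*3 + 0*9 = 0
  c_7 = 0*2 + 0*10 + 1*3 + 0*0 + 0*-5 + 0*17 + 0*3 + 0*9 = 3
  c_8 = 1*2 + 0*10 + 0*3 + 0*0 + 0*-5 + 0*17 + 0*3 + 0*9 = 2
Base-2 expansion of each c_i:
  c_1 = 0
  c_2 = 2 = 0·2^0 + 1·2^1
  c_3 = 3 = 1·2^0 + 1·2^1
  c_4 = 3 = 1·2^0 + 1·2^1
  c_5 = 1 = 1·2^0
  c_6 = 0
  c_7 = 3 = 1·2^0 + 1·2^1
  c_8 = 2 = 0·2^0 + 1·2^1
λ_0 = (0, 0, 1, 1, 1, 0, 1, 0)
λ_1 = (0, 1, 1, 1, 0, 0, 1, 1)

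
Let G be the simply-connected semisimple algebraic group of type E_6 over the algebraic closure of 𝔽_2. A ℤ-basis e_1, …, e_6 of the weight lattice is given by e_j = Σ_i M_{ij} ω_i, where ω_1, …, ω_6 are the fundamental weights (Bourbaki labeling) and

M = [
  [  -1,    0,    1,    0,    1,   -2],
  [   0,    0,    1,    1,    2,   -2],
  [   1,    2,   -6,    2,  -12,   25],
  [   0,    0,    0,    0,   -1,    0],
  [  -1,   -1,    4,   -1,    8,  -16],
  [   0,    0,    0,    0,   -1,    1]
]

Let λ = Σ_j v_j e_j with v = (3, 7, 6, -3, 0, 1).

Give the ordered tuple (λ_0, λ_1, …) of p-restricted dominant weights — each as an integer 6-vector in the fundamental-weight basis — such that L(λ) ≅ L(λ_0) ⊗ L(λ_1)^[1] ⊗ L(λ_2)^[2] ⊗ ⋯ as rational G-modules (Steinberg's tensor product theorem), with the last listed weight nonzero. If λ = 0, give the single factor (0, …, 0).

((1, 1, 0, 0, 1, 1),)

ω-coordinates c = M·v, v = (3, 7, 6, -3, 0, 1):
  c_1 = -1*3 + 0*7 + 1*6 + 0*-3 + 1*0 + -2*1 = 1
  c_2 = 0*3 + 0*7 + 1*6 + 1*-3 + 2*0 + -2*1 = 1
  c_3 = 1*3 + 2*7 + -6*6 + 2*-3 + -12*0 + 25*1 = 0
  c_4 = 0*3 + 0*7 + 0*6 + 0*-3 + -1*0 + 0*1 = 0
  c_5 = -1*3 + -1*7 + 4*6 + -1*-3 + 8*0 + -16*1 = 1
  c_6 = 0*3 + 0*7 + 0*6 + 0*-3 + -1*0 + 1*1 = 1
Base-2 expansion of each c_i:
  c_1 = 1 = 1·2^0
  c_2 = 1 = 1·2^0
  c_3 = 0
  c_4 = 0
  c_5 = 1 = 1·2^0
  c_6 = 1 = 1·2^0
λ_0 = (1, 1, 0, 0, 1, 1)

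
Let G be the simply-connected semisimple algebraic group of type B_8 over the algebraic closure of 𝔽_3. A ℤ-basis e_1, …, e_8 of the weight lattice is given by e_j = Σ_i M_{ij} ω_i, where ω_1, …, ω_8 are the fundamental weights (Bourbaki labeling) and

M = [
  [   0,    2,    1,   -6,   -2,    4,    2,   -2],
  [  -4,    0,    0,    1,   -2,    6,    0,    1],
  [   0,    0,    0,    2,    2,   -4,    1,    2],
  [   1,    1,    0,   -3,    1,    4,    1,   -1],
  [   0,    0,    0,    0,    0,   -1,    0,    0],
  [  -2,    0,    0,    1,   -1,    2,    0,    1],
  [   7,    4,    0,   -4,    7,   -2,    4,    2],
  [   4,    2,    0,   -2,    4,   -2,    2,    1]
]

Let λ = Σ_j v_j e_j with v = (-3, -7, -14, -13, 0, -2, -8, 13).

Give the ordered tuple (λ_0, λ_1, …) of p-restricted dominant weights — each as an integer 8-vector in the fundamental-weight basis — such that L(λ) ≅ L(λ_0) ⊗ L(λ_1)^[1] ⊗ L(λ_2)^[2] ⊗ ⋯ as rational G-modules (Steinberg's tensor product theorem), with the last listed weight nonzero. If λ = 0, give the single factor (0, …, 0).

((0, 0, 0, 0, 2, 2, 1, 1),)

ω-coordinates c = M·v, v = (-3, -7, -14, -13, 0, -2, -8, 13):
  c_1 = 0*-3 + 2*-7 + 1*-14 + -6*-13 + -2*0 + 4*-2 + 2*-8 + -2*13 = 0
  c_2 = -4*-3 + 0*-7 + 0*-14 + 1*-13 + -2*0 + 6*-2 + 0*-8 + 1*13 = 0
  c_3 = 0*-3 + 0*-7 + 0*-14 + 2*-13 + 2*0 + -4*-2 + 1*-8 + 2*13 = 0
  c_4 = 1*-3 + 1*-7 + 0*-14 + -3*-13 + 1*0 + 4*-2 + 1*-8 + -1*13 = 0
  c_5 = 0*-3 + 0*-7 + 0*-14 + 0*-13 + 0*0 + -1*-2 + 0*-8 + 0*13 = 2
  c_6 = -2*-3 + 0*-7 + 0*-14 + 1*-13 + -1*0 + 2*-2 + 0*-8 + 1*13 = 2
  c_7 = 7*-3 + 4*-7 + 0*-14 + -4*-13 + 7*0 + -2*-2 + 4*-8 + 2*13 = 1
  c_8 = 4*-3 + 2*-7 + 0*-14 + -2*-13 + 4*0 + -2*-2 + 2*-8 + 1*13 = 1
Writing each c_i in base p = 3:
  c_1 = 0
  c_2 = 0
  c_3 = 0
  c_4 = 0
  c_5 = 2 = 2·3^0
  c_6 = 2 = 2·3^0
  c_7 = 1 = 1·3^0
  c_8 = 1 = 1·3^0
Factor λ_0 = (0, 0, 0, 0, 2, 2, 1, 1)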